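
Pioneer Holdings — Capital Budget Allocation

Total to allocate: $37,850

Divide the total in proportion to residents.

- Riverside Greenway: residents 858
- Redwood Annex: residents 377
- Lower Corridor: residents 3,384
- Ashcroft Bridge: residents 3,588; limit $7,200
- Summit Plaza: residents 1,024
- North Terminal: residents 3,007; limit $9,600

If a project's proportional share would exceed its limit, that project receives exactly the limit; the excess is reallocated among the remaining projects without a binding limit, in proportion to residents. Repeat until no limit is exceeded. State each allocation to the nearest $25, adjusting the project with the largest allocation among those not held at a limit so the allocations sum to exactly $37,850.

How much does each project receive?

Residents total: 12,238.
Unconstrained shares: Riverside Greenway 2,653.64; Redwood Annex 1,166.00; Lower Corridor 10,466.12; Ashcroft Bridge 11,097.06; Summit Plaza 3,167.05; North Terminal 9,300.13.
Capped: Ashcroft Bridge ($7,200); residual $30,650 reallocated over remaining residents 8,650.
Capped: North Terminal ($9,600); residual $21,050 reallocated over remaining residents 5,643.
Shares after redistribution: Riverside Greenway 3,200.58 → $3,200; Redwood Annex 1,406.32 → $1,400; Lower Corridor 12,623.29 → $12,625; Summit Plaza 3,819.81 → $3,825.

Riverside Greenway: $3,200 · Redwood Annex: $1,400 · Lower Corridor: $12,625 · Ashcroft Bridge: $7,200 · Summit Plaza: $3,825 · North Terminal: $9,600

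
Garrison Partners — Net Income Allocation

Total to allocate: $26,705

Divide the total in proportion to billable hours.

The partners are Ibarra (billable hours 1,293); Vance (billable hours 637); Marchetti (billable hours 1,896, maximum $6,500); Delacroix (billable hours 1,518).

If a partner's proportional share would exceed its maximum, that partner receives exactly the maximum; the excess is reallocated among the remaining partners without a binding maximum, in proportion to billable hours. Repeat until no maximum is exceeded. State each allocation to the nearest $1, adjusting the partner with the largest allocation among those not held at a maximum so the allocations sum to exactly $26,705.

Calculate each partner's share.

Ibarra: $7,577 | Vance: $3,733 | Marchetti: $6,500 | Delacroix: $8,895

Total billable hours = 5,344.
Pro-rata shares before constraints: Ibarra 6,461.37; Vance 3,183.21; Marchetti 9,474.68; Delacroix 7,585.74.
Held at cap: Marchetti ($6,500); balance $20,205 reallocated over remaining billable hours 3,448.
Remaining shares: Ibarra 7,576.88 → $7,577; Vance 3,732.77 → $3,733; Delacroix 8,895.36 → $8,895.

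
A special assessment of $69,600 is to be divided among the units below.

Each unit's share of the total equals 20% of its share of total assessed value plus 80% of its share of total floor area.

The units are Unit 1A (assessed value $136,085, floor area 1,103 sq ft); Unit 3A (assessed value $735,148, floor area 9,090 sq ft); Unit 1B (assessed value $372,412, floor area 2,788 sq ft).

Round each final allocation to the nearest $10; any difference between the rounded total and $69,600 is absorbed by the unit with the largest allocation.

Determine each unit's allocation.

Unit 1A: $6,250 · Unit 3A: $47,220 · Unit 1B: $16,130

Assessed value total 1,243,645; floor area total 12,981.
Combined weights (20% assessed value + 80% floor area): Unit 1A 0.0899; Unit 3A 0.6784; Unit 1B 0.2317.
Proportional shares: Unit 1A 6,254.34; Unit 3A 47,218.60; Unit 1B 16,127.07.
Rounded to nearest $10: Unit 1A $6,250; Unit 3A $47,220; Unit 1B $16,130. Sum = $69,600.
Rounded total matches; no reconciliation needed.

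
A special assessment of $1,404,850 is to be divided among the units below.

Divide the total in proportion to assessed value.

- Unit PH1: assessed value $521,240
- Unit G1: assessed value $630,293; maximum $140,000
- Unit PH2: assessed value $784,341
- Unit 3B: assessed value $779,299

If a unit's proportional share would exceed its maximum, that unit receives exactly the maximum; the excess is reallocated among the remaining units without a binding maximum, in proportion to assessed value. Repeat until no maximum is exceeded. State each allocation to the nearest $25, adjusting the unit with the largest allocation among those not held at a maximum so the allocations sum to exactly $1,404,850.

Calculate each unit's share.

Total assessed value = 2,715,173.
Pro-rata shares before constraints: Unit PH1 269,693.32; Unit G1 326,118.12; Unit PH2 405,823.66; Unit 3B 403,214.90.
Cap binds for Unit G1 ($140,000); residual $1,264,850 reallocated over remaining assessed value 2,084,880.
Shares after redistribution: Unit PH1 316,224.63 → $316,225; Unit PH2 475,842.12 → $475,850; Unit 3B 472,783.25 → $472,775.

Unit PH1: $316,225 | Unit G1: $140,000 | Unit PH2: $475,850 | Unit 3B: $472,775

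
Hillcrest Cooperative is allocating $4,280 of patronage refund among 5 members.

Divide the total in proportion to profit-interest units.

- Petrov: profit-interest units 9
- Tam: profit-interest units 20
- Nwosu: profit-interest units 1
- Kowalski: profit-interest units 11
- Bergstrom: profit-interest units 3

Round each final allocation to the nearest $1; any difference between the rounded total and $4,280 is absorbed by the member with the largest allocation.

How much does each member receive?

Petrov: $875 | Tam: $1,946 | Nwosu: $97 | Kowalski: $1,070 | Bergstrom: $292

Combined profit-interest units = 44.
Proportional shares: Petrov 9/44 × $4,280 = 875.45; Tam 20/44 × $4,280 = 1,945.45; Nwosu 1/44 × $4,280 = 97.27; Kowalski 11/44 × $4,280 = 1,070.00; Bergstrom 3/44 × $4,280 = 291.82.
Rounded to nearest $1: Petrov $875; Tam $1,945; Nwosu $97; Kowalski $1,070; Bergstrom $292. Sum = $4,279.
Difference $4,280 − $4,279 = +$1 applied to largest allocation (Tam): Tam becomes $1,946.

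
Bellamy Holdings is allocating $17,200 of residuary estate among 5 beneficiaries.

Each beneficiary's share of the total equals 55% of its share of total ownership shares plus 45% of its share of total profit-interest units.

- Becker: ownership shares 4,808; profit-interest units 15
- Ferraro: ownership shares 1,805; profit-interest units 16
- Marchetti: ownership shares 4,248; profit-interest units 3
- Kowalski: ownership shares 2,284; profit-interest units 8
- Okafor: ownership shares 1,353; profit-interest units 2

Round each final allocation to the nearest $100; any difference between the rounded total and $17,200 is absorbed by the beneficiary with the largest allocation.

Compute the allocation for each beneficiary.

Becker: $5,800 | Ferraro: $4,000 | Marchetti: $3,300 | Kowalski: $2,900 | Okafor: $1,200

Totals — ownership shares 14,498, profit-interest units 44.
Composite weights (55% ownership shares + 45% profit-interest units): Becker 0.3358; Ferraro 0.2321; Marchetti 0.1918; Kowalski 0.1685; Okafor 0.0718.
Proportional shares: Becker 5,775.87; Ferraro 3,992.31; Marchetti 3,299.56; Kowalski 2,897.59; Okafor 1,234.66.
Rounded to nearest $100: Becker $5,800; Ferraro $4,000; Marchetti $3,300; Kowalski $2,900; Okafor $1,200. Sum = $17,200.
Sum already equals the total — no adjustment.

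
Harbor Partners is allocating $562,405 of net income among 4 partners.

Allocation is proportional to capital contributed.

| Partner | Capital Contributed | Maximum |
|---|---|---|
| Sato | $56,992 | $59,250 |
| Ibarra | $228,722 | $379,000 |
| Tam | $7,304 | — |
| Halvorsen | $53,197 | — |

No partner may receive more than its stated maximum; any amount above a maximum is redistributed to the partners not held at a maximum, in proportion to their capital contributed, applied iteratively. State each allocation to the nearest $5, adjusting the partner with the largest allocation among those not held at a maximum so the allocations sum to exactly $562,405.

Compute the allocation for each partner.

Sum of capital contributed: 346,215.
Proportional shares (ignoring caps): Sato 92,580.00; Ibarra 371,544.84; Tam 11,864.90; Halvorsen 86,415.26.
Cap binds for Sato ($59,250); residual $503,155 reallocated over remaining capital contributed 289,223.
Cap binds for Ibarra ($379,000); residual $124,155 reallocated over remaining capital contributed 60,501.
Redistributed shares: Tam 14,988.65 → $14,990; Halvorsen 109,166.35 → $109,165.

Sato: $59,250 | Ibarra: $379,000 | Tam: $14,990 | Halvorsen: $109,165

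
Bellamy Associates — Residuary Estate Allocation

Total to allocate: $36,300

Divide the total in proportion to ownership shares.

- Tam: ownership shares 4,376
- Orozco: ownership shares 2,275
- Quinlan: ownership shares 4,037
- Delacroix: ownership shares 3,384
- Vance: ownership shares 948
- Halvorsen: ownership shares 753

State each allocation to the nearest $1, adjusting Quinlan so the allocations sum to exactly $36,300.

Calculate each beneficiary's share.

Ownership shares total: 15,773.
Raw shares: Tam 4,376/15,773 × $36,300 = 10,070.93; Orozco 2,275/15,773 × $36,300 = 5,235.69; Quinlan 4,037/15,773 × $36,300 = 9,290.76; Delacroix 3,384/15,773 × $36,300 = 7,787.94; Vance 948/15,773 × $36,300 = 2,181.73; Halvorsen 753/15,773 × $36,300 = 1,732.96.
At nearest $1: Tam $10,071; Orozco $5,236; Quinlan $9,291; Delacroix $7,788; Vance $2,182; Halvorsen $1,733. Sum = $36,301.
Difference $36,300 − $36,301 = −$1 applied to Quinlan: Quinlan becomes $9,290.

Tam: $10,071 | Orozco: $5,236 | Quinlan: $9,290 | Delacroix: $7,788 | Vance: $2,182 | Halvorsen: $1,733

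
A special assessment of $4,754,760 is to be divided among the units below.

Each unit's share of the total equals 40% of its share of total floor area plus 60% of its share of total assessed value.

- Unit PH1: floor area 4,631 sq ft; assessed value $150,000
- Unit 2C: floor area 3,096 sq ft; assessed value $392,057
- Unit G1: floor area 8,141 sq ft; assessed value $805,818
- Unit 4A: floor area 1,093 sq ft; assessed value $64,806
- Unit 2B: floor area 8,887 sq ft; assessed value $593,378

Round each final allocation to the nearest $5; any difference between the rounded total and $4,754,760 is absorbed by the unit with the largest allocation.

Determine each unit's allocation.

Totals — floor area 25,848, assessed value 2,006,059.
Combined weights (40% floor area + 60% assessed value): Unit PH1 0.1165; Unit 2C 0.1652; Unit G1 0.3670; Unit 4A 0.0363; Unit 2B 0.3150.
Proportional shares: Unit PH1 554,068.40; Unit 2C 785,356.64; Unit G1 1,744,986.99; Unit 4A 172,585.17; Unit 2B 1,497,762.80.
Rounded to nearest $5: Unit PH1 $554,070; Unit 2C $785,355; Unit G1 $1,744,985; Unit 4A $172,585; Unit 2B $1,497,765. Sum = $4,754,760.
Sum already equals the total — no adjustment.

Unit PH1: $554,070 | Unit 2C: $785,355 | Unit G1: $1,744,985 | Unit 4A: $172,585 | Unit 2B: $1,497,765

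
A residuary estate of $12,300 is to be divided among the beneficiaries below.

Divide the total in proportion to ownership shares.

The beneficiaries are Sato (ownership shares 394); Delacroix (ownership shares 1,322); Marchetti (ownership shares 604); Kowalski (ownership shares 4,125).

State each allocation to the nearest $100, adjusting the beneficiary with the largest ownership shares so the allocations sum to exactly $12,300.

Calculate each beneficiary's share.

Sato: $800; Delacroix: $2,500; Marchetti: $1,200; Kowalski: $7,800

Total ownership shares = 394 + 1,322 + 604 + 4,125 = 6,445.
Unrounded shares: Sato 751.93; Delacroix 2,522.98; Marchetti 1,152.71; Kowalski 7,872.38.
At nearest $100: Sato $800; Delacroix $2,500; Marchetti $1,200; Kowalski $7,900. Sum = $12,400.
Difference $12,300 − $12,400 = −$100 applied to largest ownership shares (Kowalski): Kowalski becomes $7,800.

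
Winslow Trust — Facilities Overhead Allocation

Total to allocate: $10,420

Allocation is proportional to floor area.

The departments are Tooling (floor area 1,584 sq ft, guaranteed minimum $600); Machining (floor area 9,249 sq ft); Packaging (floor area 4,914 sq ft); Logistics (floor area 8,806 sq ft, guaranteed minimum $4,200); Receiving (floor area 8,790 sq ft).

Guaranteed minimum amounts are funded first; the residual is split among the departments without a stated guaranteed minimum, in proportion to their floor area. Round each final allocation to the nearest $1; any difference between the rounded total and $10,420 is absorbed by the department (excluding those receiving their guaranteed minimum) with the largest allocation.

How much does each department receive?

Tooling: $600; Machining: $2,265; Packaging: $1,203; Logistics: $4,200; Receiving: $2,152

Fund the minimums — Tooling $600; Logistics $4,200. Balance $5,620.
Balance split over remaining floor area 22,953: Machining 2,264.60 → $2,265; Packaging 1,203.18 → $1,203; Receiving 2,152.22 → $2,152.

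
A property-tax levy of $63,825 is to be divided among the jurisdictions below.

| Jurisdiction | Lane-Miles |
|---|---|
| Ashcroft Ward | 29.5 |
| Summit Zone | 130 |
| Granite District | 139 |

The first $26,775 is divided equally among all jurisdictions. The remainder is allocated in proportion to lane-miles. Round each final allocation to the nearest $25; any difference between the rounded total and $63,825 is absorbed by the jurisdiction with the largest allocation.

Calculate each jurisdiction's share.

Equal tier: $26,775 ÷ 3 = $8,925 apiece.
Remainder $37,050 by lane-miles (total 298.5): Ashcroft Ward 3,661.56 → $3,650; Summit Zone 16,135.68 → $16,125; Granite District 17,252.76 → $17,250.
Rounding difference +$25 on remainder applied to Granite District.
Totals: Ashcroft Ward $8,925 + $3,650 = $12,575; Summit Zone $8,925 + $16,125 = $25,050; Granite District $8,925 + $17,275 = $26,200.

Ashcroft Ward: $12,575 · Summit Zone: $25,050 · Granite District: $26,200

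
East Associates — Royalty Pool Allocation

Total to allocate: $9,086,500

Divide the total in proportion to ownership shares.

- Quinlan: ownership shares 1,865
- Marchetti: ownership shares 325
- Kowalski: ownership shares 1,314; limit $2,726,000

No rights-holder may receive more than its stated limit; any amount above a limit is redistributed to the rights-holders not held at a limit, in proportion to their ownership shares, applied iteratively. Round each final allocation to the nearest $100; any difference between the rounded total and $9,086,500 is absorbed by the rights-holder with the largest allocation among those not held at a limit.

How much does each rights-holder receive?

Quinlan: $5,416,600 | Marchetti: $943,900 | Kowalski: $2,726,000

Combined ownership shares = 3,504.
Unconstrained shares: Quinlan 4,836,279.25; Marchetti 842,783.25; Kowalski 3,407,437.50.
Held at cap: Kowalski ($2,726,000); residual $6,360,500 reallocated over remaining ownership shares 2,190.
Remaining shares: Quinlan 5,416,590.18 → $5,416,600; Marchetti 943,909.82 → $943,900.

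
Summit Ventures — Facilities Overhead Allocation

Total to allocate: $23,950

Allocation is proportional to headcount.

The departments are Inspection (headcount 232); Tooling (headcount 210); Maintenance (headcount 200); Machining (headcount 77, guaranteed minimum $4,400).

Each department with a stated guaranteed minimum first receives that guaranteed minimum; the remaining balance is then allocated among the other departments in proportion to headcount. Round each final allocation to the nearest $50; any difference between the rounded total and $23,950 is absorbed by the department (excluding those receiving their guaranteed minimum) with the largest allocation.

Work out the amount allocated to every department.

Inspection: $7,050; Tooling: $6,400; Maintenance: $6,100; Machining: $4,400

Guaranteed amounts: Machining $4,400. Residual $19,550.
Residual split over remaining headcount 642: Inspection 7,064.80 → $7,050; Tooling 6,394.86 → $6,400; Maintenance 6,090.34 → $6,100.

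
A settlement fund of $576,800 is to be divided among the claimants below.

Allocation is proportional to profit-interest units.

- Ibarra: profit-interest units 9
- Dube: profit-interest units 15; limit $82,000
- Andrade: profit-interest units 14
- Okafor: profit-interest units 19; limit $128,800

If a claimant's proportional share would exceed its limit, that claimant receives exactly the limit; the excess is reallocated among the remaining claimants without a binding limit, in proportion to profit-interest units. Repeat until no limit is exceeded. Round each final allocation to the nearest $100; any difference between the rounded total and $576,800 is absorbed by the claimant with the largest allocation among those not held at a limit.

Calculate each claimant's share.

Sum of profit-interest units: 57.
Pro-rata shares before constraints: Ibarra 91,073.68; Dube 151,789.47; Andrade 141,670.18; Okafor 192,266.67.
Capped: Dube ($82,000), Okafor ($128,800); remaining pool $366,000 reallocated over remaining profit-interest units 23.
Remaining shares: Ibarra 143,217.39 → $143,200; Andrade 222,782.61 → $222,800.

Ibarra: $143,200; Dube: $82,000; Andrade: $222,800; Okafor: $128,800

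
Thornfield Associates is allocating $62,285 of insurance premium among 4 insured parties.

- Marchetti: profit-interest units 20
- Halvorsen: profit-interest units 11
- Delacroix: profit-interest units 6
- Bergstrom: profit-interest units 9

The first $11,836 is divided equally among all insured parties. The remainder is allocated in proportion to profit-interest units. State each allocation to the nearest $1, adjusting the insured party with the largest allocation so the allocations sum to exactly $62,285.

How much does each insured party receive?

Marchetti: $24,894; Halvorsen: $15,023; Delacroix: $9,539; Bergstrom: $12,829

First tranche $11,836 split equally: $2,959 each.
Remainder $50,449 by profit-interest units (total 46): Marchetti 21,934.35 → $21,934; Halvorsen 12,063.89 → $12,064; Delacroix 6,580.30 → $6,580; Bergstrom 9,870.46 → $9,870.
Rounding difference +$1 on remainder applied to Marchetti.
Totals: Marchetti $2,959 + $21,935 = $24,894; Halvorsen $2,959 + $12,064 = $15,023; Delacroix $2,959 + $6,580 = $9,539; Bergstrom $2,959 + $9,870 = $12,829.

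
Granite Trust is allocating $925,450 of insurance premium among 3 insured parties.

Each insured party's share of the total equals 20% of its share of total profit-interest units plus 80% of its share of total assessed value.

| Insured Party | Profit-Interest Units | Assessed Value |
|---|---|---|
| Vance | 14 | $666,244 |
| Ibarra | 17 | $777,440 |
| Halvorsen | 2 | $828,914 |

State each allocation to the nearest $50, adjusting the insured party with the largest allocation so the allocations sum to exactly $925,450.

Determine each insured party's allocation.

Vance: $295,550 | Ibarra: $348,650 | Halvorsen: $281,250

Profit-interest units total 33; assessed value total 2,272,598.
Composite weights (20% profit-interest units + 80% assessed value): Vance 0.3194; Ibarra 0.3767; Halvorsen 0.3039.
Pro-rata amounts: Vance 295,569.96; Ibarra 348,621.41; Halvorsen 281,258.63.
At nearest $50: Vance $295,550; Ibarra $348,600; Halvorsen $281,250. Sum = $925,400.
Difference $925,450 − $925,400 = +$50 applied to largest allocation (Ibarra): Ibarra becomes $348,650.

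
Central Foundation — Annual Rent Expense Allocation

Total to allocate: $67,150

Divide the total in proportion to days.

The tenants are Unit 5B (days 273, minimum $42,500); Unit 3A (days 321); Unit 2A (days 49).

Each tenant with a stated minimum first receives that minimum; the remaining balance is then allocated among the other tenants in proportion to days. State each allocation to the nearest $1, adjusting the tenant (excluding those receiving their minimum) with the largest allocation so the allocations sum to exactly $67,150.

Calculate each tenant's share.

Fund the minimums — Unit 5B $42,500. Residual $24,650.
Residual split over remaining days 370: Unit 3A 21,385.54 → $21,386; Unit 2A 3,264.46 → $3,264.

Unit 5B: $42,500 · Unit 3A: $21,386 · Unit 2A: $3,264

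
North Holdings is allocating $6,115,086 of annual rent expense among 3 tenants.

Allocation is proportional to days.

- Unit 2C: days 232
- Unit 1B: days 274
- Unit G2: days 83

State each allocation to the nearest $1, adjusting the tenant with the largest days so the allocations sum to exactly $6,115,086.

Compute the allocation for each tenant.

Sum of days: 232 + 274 + 83 = 589.
Raw shares: Unit 2C 2,408,658.66; Unit 1B 2,844,708.94; Unit G2 861,718.40.
After rounding ($1): Unit 2C $2,408,659; Unit 1B $2,844,709; Unit G2 $861,718. Sum = $6,115,086.
No rounding difference to absorb.

Unit 2C: $2,408,659 | Unit 1B: $2,844,709 | Unit G2: $861,718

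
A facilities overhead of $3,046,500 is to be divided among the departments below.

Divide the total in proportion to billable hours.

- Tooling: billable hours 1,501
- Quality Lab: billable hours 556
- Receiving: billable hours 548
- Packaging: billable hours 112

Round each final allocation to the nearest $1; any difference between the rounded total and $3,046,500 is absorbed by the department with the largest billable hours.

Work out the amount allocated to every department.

Combined billable hours = 1,501 + 556 + 548 + 112 = 2,717.
Pro-rata amounts: Tooling 1,683,031.47; Quality Lab 623,428.05; Receiving 614,457.86; Packaging 125,582.63.
Rounded to nearest $1: Tooling $1,683,031; Quality Lab $623,428; Receiving $614,458; Packaging $125,583. Sum = $3,046,500.
No rounding difference to absorb.

Tooling: $1,683,031; Quality Lab: $623,428; Receiving: $614,458; Packaging: $125,583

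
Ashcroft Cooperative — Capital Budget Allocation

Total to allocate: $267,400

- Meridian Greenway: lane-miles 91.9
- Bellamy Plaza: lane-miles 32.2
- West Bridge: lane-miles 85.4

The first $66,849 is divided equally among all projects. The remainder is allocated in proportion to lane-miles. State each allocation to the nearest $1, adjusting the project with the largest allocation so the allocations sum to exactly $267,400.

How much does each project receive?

Equal tier: $66,849 ÷ 3 = $22,283 apiece.
Remainder $200,551 by lane-miles (total 209.5): Meridian Greenway 87,974.40 → $87,974; Bellamy Plaza 30,824.55 → $30,825; West Bridge 81,752.05 → $81,752.
Totals: Meridian Greenway $22,283 + $87,974 = $110,257; Bellamy Plaza $22,283 + $30,825 = $53,108; West Bridge $22,283 + $81,752 = $104,035.

Meridian Greenway: $110,257; Bellamy Plaza: $53,108; West Bridge: $104,035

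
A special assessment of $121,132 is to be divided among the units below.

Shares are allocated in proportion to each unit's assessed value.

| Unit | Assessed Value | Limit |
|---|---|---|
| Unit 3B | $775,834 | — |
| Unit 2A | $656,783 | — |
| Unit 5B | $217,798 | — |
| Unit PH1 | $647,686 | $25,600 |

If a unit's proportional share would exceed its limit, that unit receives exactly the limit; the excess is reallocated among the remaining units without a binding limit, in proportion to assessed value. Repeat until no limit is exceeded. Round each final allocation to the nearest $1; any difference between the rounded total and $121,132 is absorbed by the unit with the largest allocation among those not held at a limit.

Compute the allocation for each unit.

Total assessed value = 2,298,101.
Proportional shares (ignoring caps): Unit 3B 40,893.91; Unit 2A 34,618.77; Unit 5B 11,480.05; Unit PH1 34,139.27.
Capped: Unit PH1 ($25,600); remaining pool $95,532 reallocated over remaining assessed value 1,650,415.
Redistributed shares: Unit 3B 44,908.08 → $44,908; Unit 2A 38,016.98 → $38,017; Unit 5B 12,606.94 → $12,607.

Unit 3B: $44,908; Unit 2A: $38,017; Unit 5B: $12,607; Unit PH1: $25,600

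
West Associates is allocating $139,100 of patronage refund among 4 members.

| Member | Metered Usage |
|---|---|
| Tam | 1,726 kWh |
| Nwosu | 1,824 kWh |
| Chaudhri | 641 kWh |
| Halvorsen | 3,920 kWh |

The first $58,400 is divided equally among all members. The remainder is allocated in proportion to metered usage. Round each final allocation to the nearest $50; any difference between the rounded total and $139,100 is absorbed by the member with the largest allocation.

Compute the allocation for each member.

Equal tier: $58,400 ÷ 4 = $14,600 apiece.
Remainder $80,700 by metered usage (total 8,111): Tam 17,172.75 → $17,150; Nwosu 18,147.80 → $18,150; Chaudhri 6,377.60 → $6,400; Halvorsen 39,001.85 → $39,000.
Totals: Tam $14,600 + $17,150 = $31,750; Nwosu $14,600 + $18,150 = $32,750; Chaudhri $14,600 + $6,400 = $21,000; Halvorsen $14,600 + $39,000 = $53,600.

Tam: $31,750 · Nwosu: $32,750 · Chaudhri: $21,000 · Halvorsen: $53,600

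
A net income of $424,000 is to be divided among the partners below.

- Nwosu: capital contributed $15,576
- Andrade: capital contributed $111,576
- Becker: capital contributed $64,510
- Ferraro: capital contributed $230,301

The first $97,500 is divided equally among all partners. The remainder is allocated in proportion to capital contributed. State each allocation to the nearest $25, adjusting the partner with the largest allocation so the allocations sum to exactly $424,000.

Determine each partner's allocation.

Equal tier: $97,500 ÷ 4 = $24,375 apiece.
Remainder $326,500 by capital contributed (total 421,963): Nwosu 12,052.16 → $12,050; Andrade 86,333.55 → $86,325; Becker 49,915.55 → $49,925; Ferraro 178,198.74 → $178,200.
Totals: Nwosu $24,375 + $12,050 = $36,425; Andrade $24,375 + $86,325 = $110,700; Becker $24,375 + $49,925 = $74,300; Ferraro $24,375 + $178,200 = $202,575.

Nwosu: $36,425; Andrade: $110,700; Becker: $74,300; Ferraro: $202,575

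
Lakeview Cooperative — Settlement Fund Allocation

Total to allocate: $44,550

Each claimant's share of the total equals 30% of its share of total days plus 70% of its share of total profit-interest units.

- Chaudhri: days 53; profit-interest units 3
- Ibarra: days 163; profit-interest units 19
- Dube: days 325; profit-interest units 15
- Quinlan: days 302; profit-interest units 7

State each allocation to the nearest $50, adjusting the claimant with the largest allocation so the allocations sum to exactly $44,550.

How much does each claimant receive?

Chaudhri: $2,950 | Ibarra: $16,050 | Dube: $15,800 | Quinlan: $9,750

Days total 843; profit-interest units total 44.
Combined weights (30% days + 70% profit-interest units): Chaudhri 0.0666; Ibarra 0.3603; Dube 0.3543; Quinlan 0.2188.
Pro-rata amounts: Chaudhri 2,966.52; Ibarra 16,050.47; Dube 15,783.83; Quinlan 9,749.19.
After rounding ($50): Chaudhri $2,950; Ibarra $16,050; Dube $15,800; Quinlan $9,750. Sum = $44,550.
Sum already equals the total — no adjustment.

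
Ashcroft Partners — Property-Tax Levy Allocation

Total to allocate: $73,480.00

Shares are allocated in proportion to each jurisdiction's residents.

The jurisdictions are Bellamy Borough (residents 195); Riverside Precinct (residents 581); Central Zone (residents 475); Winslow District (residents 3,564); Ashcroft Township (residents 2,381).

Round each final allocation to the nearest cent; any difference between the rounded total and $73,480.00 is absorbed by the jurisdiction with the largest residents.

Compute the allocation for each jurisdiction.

Combined residents = 195 + 581 + 475 + 3,564 + 2,381 = 7,196.
Unrounded shares: Bellamy Borough 1,991.1895; Riverside Precinct 5,932.7237; Central Zone 4,850.3335; Winslow District 36,392.8182; Ashcroft Township 24,312.93496.
After rounding (cent): Bellamy Borough $1,991.19; Riverside Precinct $5,932.72; Central Zone $4,850.33; Winslow District $36,392.82; Ashcroft Township $24,312.93. Sum = $73,479.99.
Difference $73,480.00 − $73,479.99 = +$0.01 applied to largest residents (Winslow District): Winslow District becomes $36,392.83.

Bellamy Borough: $1,991.19 · Riverside Precinct: $5,932.72 · Central Zone: $4,850.33 · Winslow District: $36,392.83 · Ashcroft Township: $24,312.93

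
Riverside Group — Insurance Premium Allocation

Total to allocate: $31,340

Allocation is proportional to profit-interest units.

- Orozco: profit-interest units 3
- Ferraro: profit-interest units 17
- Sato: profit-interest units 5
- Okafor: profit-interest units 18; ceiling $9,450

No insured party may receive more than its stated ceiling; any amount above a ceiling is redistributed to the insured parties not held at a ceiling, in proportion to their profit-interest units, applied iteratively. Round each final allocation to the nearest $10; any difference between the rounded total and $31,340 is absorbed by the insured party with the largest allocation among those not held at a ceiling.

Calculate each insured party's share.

Profit-interest units total: 43.
Pro-rata shares before constraints: Orozco 2,186.51; Ferraro 12,390.23; Sato 3,644.19; Okafor 13,119.07.
Capped: Okafor ($9,450); remaining pool $21,890 reallocated over remaining profit-interest units 25.
Shares after redistribution: Orozco 2,626.80 → $2,630; Ferraro 14,885.20 → $14,890; Sato 4,378.00 → $4,380.
Rounding difference −$10 applied to Ferraro → $14,880.

Orozco: $2,630; Ferraro: $14,880; Sato: $4,380; Okafor: $9,450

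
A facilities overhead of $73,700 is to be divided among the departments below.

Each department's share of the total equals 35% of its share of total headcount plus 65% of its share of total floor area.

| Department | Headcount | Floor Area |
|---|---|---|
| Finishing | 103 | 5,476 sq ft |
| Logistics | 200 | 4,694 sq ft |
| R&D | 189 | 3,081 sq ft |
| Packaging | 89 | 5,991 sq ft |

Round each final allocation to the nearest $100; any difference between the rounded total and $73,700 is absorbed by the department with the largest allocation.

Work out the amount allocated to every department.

Totals — headcount 581, floor area 19,242.
Blended shares (35% headcount + 65% floor area): Finishing 0.2470; Logistics 0.2790; R&D 0.2179; Packaging 0.2560.
Proportional shares: Finishing 18,206.03; Logistics 20,565.73; R&D 16,061.62; Packaging 18,866.62.
Rounded to nearest $100: Finishing $18,200; Logistics $20,600; R&D $16,100; Packaging $18,900. Sum = $73,800.
Difference $73,700 − $73,800 = −$100 applied to largest allocation (Logistics): Logistics becomes $20,500.

Finishing: $18,200 | Logistics: $20,500 | R&D: $16,100 | Packaging: $18,900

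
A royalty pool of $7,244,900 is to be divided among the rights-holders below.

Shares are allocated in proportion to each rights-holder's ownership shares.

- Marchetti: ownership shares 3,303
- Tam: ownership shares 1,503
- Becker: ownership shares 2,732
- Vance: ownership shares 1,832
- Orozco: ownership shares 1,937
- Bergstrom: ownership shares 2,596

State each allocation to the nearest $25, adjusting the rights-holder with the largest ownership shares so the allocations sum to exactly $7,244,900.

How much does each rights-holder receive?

Marchetti: $1,721,225 | Tam: $783,225 | Becker: $1,423,650 | Vance: $954,650 | Orozco: $1,009,375 | Bergstrom: $1,352,775

Ownership shares total: 13,903.
Proportional shares: Marchetti 3,303/13,903 × $7,244,900 = 1,721,204.39; Tam 1,503/13,903 × $7,244,900 = 783,218.35; Becker 2,732/13,903 × $7,244,900 = 1,423,654.38; Vance 1,832/13,903 × $7,244,900 = 954,661.35; Orozco 1,937/13,903 × $7,244,900 = 1,009,377.21; Bergstrom 2,596/13,903 × $7,244,900 = 1,352,784.32.
After rounding ($25): Marchetti $1,721,200; Tam $783,225; Becker $1,423,650; Vance $954,650; Orozco $1,009,375; Bergstrom $1,352,775. Sum = $7,244,875.
Difference $7,244,900 − $7,244,875 = +$25 applied to largest ownership shares (Marchetti): Marchetti becomes $1,721,225.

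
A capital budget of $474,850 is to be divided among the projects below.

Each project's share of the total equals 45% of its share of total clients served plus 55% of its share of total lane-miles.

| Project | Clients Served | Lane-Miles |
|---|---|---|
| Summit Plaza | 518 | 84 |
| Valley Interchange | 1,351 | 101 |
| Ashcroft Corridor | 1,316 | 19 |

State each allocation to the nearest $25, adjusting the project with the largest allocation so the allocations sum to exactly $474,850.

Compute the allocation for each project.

Clients served total 3,185; lane-miles total 204.
Composite weights (45% clients served + 55% lane-miles): Summit Plaza 0.2997; Valley Interchange 0.4632; Ashcroft Corridor 0.2372.
Raw shares: Summit Plaza 142,292.32; Valley Interchange 219,942.47; Ashcroft Corridor 112,615.22.
After rounding ($25): Summit Plaza $142,300; Valley Interchange $219,950; Ashcroft Corridor $112,625. Sum = $474,875.
Difference $474,850 − $474,875 = −$25 applied to largest allocation (Valley Interchange): Valley Interchange becomes $219,925.

Summit Plaza: $142,300; Valley Interchange: $219,925; Ashcroft Corridor: $112,625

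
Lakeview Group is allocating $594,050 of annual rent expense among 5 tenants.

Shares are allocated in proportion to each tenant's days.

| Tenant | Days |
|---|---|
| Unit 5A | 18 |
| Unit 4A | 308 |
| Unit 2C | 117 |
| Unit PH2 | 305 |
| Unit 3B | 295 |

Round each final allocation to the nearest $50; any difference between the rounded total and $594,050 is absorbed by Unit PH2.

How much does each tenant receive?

Unit 5A: $10,250; Unit 4A: $175,400; Unit 2C: $66,650; Unit PH2: $173,750; Unit 3B: $168,000

Sum of days: 1,043.
Pro-rata amounts: Unit 5A 18/1,043 × $594,050 = 10,252.06; Unit 4A 308/1,043 × $594,050 = 175,424.16; Unit 2C 117/1,043 × $594,050 = 66,638.40; Unit PH2 305/1,043 × $594,050 = 173,715.48; Unit 3B 295/1,043 × $594,050 = 168,019.89.
At nearest $50: Unit 5A $10,250; Unit 4A $175,400; Unit 2C $66,650; Unit PH2 $173,700; Unit 3B $168,000. Sum = $594,000.
Difference $594,050 − $594,000 = +$50 applied to Unit PH2: Unit PH2 becomes $173,750.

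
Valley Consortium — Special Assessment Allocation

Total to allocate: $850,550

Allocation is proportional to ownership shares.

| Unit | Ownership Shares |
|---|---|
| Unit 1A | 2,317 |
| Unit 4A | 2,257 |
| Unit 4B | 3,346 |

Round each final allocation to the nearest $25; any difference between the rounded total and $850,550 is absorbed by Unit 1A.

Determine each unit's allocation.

Total ownership shares = 7,920.
Proportional shares: Unit 1A 2,317/7,920 × $850,550 = 248,828.83; Unit 4A 2,257/7,920 × $850,550 = 242,385.27; Unit 4B 3,346/7,920 × $850,550 = 359,335.90.
Rounded to nearest $25: Unit 1A $248,825; Unit 4A $242,375; Unit 4B $359,325. Sum = $850,525.
Difference $850,550 − $850,525 = +$25 applied to Unit 1A: Unit 1A becomes $248,850.

Unit 1A: $248,850 | Unit 4A: $242,375 | Unit 4B: $359,325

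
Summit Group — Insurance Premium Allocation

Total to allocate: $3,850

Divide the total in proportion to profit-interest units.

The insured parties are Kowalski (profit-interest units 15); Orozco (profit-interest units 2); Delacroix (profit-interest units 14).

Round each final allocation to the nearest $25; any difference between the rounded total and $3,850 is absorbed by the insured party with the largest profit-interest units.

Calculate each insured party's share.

Kowalski: $1,850; Orozco: $250; Delacroix: $1,750

Combined profit-interest units = 31.
Pro-rata amounts: Kowalski 15/31 × $3,850 = 1,862.90; Orozco 2/31 × $3,850 = 248.39; Delacroix 14/31 × $3,850 = 1,738.71.
At nearest $25: Kowalski $1,875; Orozco $250; Delacroix $1,750. Sum = $3,875.
Difference $3,850 − $3,875 = −$25 applied to largest profit-interest units (Kowalski): Kowalski becomes $1,850.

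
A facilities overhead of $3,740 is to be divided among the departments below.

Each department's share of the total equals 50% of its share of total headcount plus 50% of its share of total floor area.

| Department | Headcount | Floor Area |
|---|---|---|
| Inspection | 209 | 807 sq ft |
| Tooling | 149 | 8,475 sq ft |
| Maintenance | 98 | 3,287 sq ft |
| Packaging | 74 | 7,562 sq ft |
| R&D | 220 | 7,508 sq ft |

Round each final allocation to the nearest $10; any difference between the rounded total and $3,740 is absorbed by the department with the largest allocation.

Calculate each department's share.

Inspection: $580 · Tooling: $940 · Maintenance: $470 · Packaging: $700 · R&D: $1,050

Totals — headcount 750, floor area 27,639.
Combined weights (50% headcount + 50% floor area): Inspection 0.1539; Tooling 0.2526; Maintenance 0.1248; Packaging 0.1861; R&D 0.2825.
Pro-rata amounts: Inspection 575.71; Tooling 944.91; Maintenance 466.74; Packaging 696.14; R&D 1,056.51.
At nearest $10: Inspection $580; Tooling $940; Maintenance $470; Packaging $700; R&D $1,060. Sum = $3,750.
Difference $3,740 − $3,750 = −$10 applied to largest allocation (R&D): R&D becomes $1,050.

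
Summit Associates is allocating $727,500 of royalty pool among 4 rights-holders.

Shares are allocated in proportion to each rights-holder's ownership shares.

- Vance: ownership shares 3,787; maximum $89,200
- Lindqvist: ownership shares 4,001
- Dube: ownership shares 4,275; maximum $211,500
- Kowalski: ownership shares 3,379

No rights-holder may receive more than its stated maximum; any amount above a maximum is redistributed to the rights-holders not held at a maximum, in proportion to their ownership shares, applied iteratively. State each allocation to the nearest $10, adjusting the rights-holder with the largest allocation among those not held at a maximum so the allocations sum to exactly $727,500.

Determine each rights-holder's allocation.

Sum of ownership shares: 15,442.
Unconstrained shares: Vance 178,412.28; Lindqvist 188,494.20; Dube 201,402.83; Kowalski 159,190.68.
Capped: Vance ($89,200); remaining pool $638,300 reallocated over remaining ownership shares 11,655.
Capped: Dube ($211,500); remaining pool $426,800 reallocated over remaining ownership shares 7,380.
Remaining shares: Lindqvist 231,385.75 → $231,390; Kowalski 195,414.25 → $195,410.

Vance: $89,200 | Lindqvist: $231,390 | Dube: $211,500 | Kowalski: $195,410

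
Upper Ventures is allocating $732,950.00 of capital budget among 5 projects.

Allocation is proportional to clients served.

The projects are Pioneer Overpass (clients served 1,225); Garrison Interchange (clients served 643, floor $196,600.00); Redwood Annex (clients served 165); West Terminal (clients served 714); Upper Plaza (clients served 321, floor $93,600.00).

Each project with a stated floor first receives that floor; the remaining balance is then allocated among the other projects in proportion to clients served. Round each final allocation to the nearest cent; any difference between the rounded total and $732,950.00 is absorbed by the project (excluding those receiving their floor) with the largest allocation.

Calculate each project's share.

Fund the minimums — Garrison Interchange $196,600.00; Upper Plaza $93,600.00. Residual $442,750.00.
Residual split over remaining clients served 2,104: Pioneer Overpass 257,779.8241 → $257,779.82; Redwood Annex 34,721.3641 → $34,721.36; West Terminal 150,248.8118 → $150,248.81.
Rounding difference +$0.01 applied to Pioneer Overpass → $257,779.83.

Pioneer Overpass: $257,779.83; Garrison Interchange: $196,600.00; Redwood Annex: $34,721.36; West Terminal: $150,248.81; Upper Plaza: $93,600.00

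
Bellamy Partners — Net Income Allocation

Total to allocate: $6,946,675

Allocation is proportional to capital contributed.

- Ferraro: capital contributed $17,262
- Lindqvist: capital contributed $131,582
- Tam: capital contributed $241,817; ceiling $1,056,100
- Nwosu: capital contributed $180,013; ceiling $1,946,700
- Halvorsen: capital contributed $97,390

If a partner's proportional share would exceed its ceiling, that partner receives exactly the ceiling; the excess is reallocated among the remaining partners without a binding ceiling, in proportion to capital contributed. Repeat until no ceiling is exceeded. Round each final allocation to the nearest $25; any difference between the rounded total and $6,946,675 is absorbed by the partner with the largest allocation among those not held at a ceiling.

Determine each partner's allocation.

Ferraro: $276,475 | Lindqvist: $2,107,525 | Tam: $1,056,100 | Nwosu: $1,946,700 | Halvorsen: $1,559,875

Combined capital contributed = 668,064.
Unconstrained shares: Ferraro 179,494.04; Lindqvist 1,368,218.30; Tam 2,514,465.84; Nwosu 1,871,814.39; Halvorsen 1,012,682.43.
Held at cap: Tam ($1,056,100); remaining pool $5,890,575 reallocated over remaining capital contributed 426,247.
Held at cap: Nwosu ($1,946,700); remaining pool $3,943,875 reallocated over remaining capital contributed 246,234.
Shares after redistribution: Ferraro 276,481.60 → $276,475; Lindqvist 2,107,519.51 → $2,107,525; Halvorsen 1,559,873.89 → $1,559,875.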